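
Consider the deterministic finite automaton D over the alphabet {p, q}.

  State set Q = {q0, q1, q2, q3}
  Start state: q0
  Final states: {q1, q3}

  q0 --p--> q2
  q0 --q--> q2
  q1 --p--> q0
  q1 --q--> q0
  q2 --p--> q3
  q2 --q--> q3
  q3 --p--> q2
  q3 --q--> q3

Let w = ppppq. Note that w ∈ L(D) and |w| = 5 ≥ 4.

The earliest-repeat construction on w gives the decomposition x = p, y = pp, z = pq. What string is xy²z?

xy^2z = p·pp·pp·pq = ppppppq.
Reading y = pp takes D from q2 back to q2, so after x·y·y the machine is still in q2, and z then leads to the accepting state q3. Hence ppppppq ∈ L(D).

ppppppq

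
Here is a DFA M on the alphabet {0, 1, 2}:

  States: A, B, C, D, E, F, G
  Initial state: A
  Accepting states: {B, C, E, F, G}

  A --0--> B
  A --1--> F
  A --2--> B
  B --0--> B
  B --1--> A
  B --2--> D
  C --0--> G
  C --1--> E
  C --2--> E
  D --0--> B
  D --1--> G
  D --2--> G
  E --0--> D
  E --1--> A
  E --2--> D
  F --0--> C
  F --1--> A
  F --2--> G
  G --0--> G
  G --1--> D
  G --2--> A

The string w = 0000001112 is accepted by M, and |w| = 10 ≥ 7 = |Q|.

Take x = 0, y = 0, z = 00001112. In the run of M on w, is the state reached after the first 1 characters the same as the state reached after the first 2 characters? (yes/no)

yes

State sequence: A -0-> B -0-> B

After x (step 1): B. After xy (step 2): B.
They match, so y = 0 drives M around a cycle from B back to itself; pumping y any number of times keeps M in B before reading z, and xyⁱz ∈ L(M) for every i ≥ 0.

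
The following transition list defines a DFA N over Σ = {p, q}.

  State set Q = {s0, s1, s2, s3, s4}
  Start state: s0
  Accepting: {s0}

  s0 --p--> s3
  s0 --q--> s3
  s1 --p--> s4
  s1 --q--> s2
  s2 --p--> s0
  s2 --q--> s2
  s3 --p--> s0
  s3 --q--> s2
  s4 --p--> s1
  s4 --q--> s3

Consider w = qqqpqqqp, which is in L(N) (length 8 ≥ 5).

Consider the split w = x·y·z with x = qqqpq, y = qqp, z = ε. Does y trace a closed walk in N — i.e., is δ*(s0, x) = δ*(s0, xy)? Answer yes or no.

Run of N on the first 8 characters of w = q q q p q q q p:
  step 0: s0  (start)
  step 1: s3  (read q: s0→s3)
  step 2: s2  (read q: s3→s2)
  step 3: s2  (read q: s2→s2)
  step 4: s0  (read p: s2→s0)
  step 5: s3  (read q: s0→s3)
  step 6: s2  (read q: s3→s2)
  step 7: s2  (read q: s2→s2)
  step 8: s0  (read p: s2→s0)

After x (step 5): s3. After xy (step 8): s0.
They differ (s3 ≠ s0), so y is not a cycle from the state after x; this split is not the one the pumping-lemma construction produces, and pumping y need not keep the string in L(N).

no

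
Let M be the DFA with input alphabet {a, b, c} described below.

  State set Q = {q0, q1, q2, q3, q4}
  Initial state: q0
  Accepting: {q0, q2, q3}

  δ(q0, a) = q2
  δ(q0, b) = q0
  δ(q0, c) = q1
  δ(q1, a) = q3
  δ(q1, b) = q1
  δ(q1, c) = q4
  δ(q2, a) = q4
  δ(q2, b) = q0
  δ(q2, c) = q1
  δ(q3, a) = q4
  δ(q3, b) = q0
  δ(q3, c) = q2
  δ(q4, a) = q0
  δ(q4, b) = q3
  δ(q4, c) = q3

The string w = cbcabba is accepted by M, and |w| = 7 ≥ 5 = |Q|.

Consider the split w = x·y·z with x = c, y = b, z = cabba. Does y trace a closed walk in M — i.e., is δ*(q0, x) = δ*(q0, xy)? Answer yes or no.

State sequence: q0 -c-> q1 -b-> q1

After x (step 1): q1. After xy (step 2): q1.
They match, so y = b drives M around a cycle from q1 back to itself; pumping y any number of times keeps M in q1 before reading z, and xyⁱz ∈ L(M) for every i ≥ 0.

yes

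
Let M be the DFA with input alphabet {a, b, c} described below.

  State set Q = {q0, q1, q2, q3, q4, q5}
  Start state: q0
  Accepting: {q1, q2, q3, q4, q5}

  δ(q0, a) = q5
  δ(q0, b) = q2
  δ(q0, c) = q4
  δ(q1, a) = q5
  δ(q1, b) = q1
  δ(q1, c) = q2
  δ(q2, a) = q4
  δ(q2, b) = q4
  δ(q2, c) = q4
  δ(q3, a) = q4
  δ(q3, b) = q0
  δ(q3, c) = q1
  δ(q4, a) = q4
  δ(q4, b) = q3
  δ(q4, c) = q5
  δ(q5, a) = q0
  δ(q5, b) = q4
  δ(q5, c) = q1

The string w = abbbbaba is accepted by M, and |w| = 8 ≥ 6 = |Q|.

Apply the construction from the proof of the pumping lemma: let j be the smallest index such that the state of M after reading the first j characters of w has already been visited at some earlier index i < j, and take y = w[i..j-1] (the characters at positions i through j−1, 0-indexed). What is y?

Run of M on w = a b b b b a b a:
  step 0: q0  (start)
  step 1: q5  (read a: q0→q5)
  step 2: q4  (read b: q5→q4)
  step 3: q3  (read b: q4→q3)
  step 4: q0  (read b: q3→q0)   ← first repeat (q0 seen earlier)
  step 5: q2  (read b: q0→q2)
  step 6: q4  (read a: q2→q4)
  step 7: q3  (read b: q4→q3)
  step 8: q4  (read a: q3→q4)

So i = 0, j = 4, giving x = w[0:0] = ε, y = w[0:4] = abbb, z = w[4:8] = baba.
Check: |xy| = 4 ≤ 6 and |y| = 4 ≥ 1. Reading y takes M from q0 back to q0, so every xyⁱz is accepted.

abbb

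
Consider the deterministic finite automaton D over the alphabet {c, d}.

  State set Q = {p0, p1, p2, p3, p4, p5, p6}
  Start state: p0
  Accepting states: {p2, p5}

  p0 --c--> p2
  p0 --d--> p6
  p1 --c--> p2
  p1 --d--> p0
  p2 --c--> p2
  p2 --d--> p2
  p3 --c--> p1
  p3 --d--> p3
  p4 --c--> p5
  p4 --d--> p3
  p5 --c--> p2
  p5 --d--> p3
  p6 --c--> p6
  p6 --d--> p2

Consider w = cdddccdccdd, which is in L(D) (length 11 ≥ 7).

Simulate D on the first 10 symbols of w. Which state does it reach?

State sequence: p0 -c-> p2 -d-> p2 -d-> p2 -d-> p2 -c-> p2 -c-> p2 -d-> p2 -c-> p2 -c-> p2 -d-> p2

After reading 10 characters, D is in state p2.

p2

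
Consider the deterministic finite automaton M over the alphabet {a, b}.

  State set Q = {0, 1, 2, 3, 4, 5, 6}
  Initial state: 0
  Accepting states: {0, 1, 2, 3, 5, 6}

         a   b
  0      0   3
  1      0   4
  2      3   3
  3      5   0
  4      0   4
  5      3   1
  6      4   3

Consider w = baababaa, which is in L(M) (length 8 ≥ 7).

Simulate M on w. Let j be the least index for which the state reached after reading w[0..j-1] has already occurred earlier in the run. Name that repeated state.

Run of M on w = b a a b a b a a:
  step 0: 0  (start)
  step 1: 3  (read b: 0→3)
  step 2: 5  (read a: 3→5)
  step 3: 3  (read a: 5→3)   ← first repeat (3 seen earlier)
  step 4: 0  (read b: 3→0)
  step 5: 0  (read a: 0→0)
  step 6: 3  (read b: 0→3)
  step 7: 5  (read a: 3→5)
  step 8: 3  (read a: 5→3)

The earliest repeat is at step j = 3: M is in 3, which it already visited at step i = 1.

3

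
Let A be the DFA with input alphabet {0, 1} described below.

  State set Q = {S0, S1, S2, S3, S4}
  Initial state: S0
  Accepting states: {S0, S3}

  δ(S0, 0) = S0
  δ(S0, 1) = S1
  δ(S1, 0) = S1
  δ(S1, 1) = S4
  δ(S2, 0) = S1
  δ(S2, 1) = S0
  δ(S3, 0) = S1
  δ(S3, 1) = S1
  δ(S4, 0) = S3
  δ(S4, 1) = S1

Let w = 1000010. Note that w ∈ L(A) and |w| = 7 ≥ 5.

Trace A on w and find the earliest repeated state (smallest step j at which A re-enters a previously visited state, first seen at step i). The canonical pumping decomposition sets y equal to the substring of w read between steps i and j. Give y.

State sequence: S0 -1-> S1 -0-> S1 -0-> S1 -0-> S1 -0-> S1 -1-> S4 -0-> S3
First repeat at step 2: S1 was already visited.

So i = 1, j = 2, giving x = w[0:1] = 1, y = w[1:2] = 0, z = w[2:7] = 00010.
Check: |xy| = 2 ≤ 5 and |y| = 1 ≥ 1. Reading y takes A from S1 back to S1, so every xyⁱz is accepted.
With |Q| = 5, pigeonhole forces a state repeat no later than step 5; the substring read between the first and second visits to that state can be pumped.

0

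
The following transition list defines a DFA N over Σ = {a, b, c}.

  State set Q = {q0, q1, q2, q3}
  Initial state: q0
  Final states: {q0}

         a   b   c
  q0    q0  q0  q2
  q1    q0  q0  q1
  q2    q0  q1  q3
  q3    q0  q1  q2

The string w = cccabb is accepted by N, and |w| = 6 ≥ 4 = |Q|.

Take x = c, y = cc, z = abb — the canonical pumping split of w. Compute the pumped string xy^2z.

cccccabb

xy^2z = c·cc·cc·abb = cccccabb.
Reading y = cc takes N from q2 back to q2, so after x·y·y the machine is still in q2, and z then leads to the accepting state q0. Hence cccccabb ∈ L(N).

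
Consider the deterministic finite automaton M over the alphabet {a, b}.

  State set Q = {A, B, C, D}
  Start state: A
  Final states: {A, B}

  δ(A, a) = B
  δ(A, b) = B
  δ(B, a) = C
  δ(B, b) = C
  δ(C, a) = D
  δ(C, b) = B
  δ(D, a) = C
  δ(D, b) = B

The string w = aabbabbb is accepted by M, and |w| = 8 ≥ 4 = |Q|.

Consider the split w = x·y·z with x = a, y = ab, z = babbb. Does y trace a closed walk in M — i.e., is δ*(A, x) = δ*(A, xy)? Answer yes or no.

yes

State sequence: A -a-> B -a-> C -b-> B

After x (step 1): B. After xy (step 3): B.
They match, so y = ab drives M around a cycle from B back to itself; pumping y any number of times keeps M in B before reading z, and xyⁱz ∈ L(M) for every i ≥ 0.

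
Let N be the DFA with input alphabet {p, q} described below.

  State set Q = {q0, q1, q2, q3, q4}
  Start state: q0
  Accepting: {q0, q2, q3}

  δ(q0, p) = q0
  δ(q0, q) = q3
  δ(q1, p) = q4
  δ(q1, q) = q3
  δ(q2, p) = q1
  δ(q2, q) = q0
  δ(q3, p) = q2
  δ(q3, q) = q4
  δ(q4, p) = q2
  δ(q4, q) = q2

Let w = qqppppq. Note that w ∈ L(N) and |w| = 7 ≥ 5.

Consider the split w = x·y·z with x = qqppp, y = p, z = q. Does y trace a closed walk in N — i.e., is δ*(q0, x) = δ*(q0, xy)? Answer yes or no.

Run of N on the first 6 characters of w = q q p p p p:
  step 0: q0  (start)
  step 1: q3  (read q: q0→q3)
  step 2: q4  (read q: q3→q4)
  step 3: q2  (read p: q4→q2)
  step 4: q1  (read p: q2→q1)
  step 5: q4  (read p: q1→q4)
  step 6: q2  (read p: q4→q2)

After x (step 5): q4. After xy (step 6): q2.
They differ (q4 ≠ q2), so y is not a cycle from the state after x; this split is not the one the pumping-lemma construction produces, and pumping y need not keep the string in L(N).

no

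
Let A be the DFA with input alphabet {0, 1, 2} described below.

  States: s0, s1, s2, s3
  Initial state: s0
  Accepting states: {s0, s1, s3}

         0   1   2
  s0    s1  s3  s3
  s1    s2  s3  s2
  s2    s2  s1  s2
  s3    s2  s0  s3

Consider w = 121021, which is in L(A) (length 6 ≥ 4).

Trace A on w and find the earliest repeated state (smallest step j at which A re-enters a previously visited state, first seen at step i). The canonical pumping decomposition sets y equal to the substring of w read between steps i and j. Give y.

2

Run of A on w = 1 2 1 0 2 1:
  step 0: s0  (start)
  step 1: s3  (read 1: s0→s3)
  step 2: s3  (read 2: s3→s3)   ← first repeat (s3 seen earlier)
  step 3: s0  (read 1: s3→s0)
  step 4: s1  (read 0: s0→s1)
  step 5: s2  (read 2: s1→s2)
  step 6: s1  (read 1: s2→s1)

So i = 1, j = 2, giving x = w[0:1] = 1, y = w[1:2] = 2, z = w[2:6] = 1021.
Check: |xy| = 2 ≤ 4 and |y| = 1 ≥ 1. Reading y takes A from s3 back to s3, so every xyⁱz is accepted.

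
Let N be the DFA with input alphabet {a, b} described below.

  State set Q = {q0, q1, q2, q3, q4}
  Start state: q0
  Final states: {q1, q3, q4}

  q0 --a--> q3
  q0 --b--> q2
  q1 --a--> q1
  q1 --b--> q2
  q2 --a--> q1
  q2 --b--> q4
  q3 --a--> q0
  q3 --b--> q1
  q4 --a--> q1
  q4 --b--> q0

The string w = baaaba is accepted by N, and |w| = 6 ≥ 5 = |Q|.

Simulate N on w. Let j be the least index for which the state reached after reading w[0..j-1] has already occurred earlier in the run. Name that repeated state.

q1

State sequence: q0 -b-> q2 -a-> q1 -a-> q1 -a-> q1 -b-> q2 -a-> q1
First repeat at step 3: q1 was already visited.

The earliest repeat is at step j = 3: N is in q1, which it already visited at step i = 2.
Since N has 5 states, any run of length ≥ 5 visits 5+1 states, so by pigeonhole some state repeats within the first 5 steps — that repeat gives the pumpable loop.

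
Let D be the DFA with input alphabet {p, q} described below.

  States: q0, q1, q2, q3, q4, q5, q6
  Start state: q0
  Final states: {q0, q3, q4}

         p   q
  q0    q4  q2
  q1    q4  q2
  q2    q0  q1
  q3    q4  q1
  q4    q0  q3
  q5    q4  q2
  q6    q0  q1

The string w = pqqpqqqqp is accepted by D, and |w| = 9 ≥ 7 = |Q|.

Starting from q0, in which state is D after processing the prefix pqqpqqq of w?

State sequence: q0 -p-> q4 -q-> q3 -q-> q1 -p-> q4 -q-> q3 -q-> q1 -q-> q2

After reading 7 characters, D is in state q2.
(This kind of state-tracing is the core of the pumping-lemma construction: with 7 states, pigeonhole forces a repeat within the first 7 steps.)

q2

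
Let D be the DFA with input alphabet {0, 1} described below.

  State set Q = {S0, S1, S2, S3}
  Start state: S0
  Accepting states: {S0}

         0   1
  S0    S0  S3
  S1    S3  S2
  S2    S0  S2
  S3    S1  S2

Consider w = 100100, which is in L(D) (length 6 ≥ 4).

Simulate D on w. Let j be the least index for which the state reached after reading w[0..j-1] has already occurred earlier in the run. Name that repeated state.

S3

State sequence: S0 -1-> S3 -0-> S1 -0-> S3 -1-> S2 -0-> S0 -0-> S0
First repeat at step 3: S3 was already visited.

The earliest repeat is at step j = 3: D is in S3, which it already visited at step i = 1.
The DFA has 4 states, so the proof of the pumping lemma guarantees a repeated state among the first 4+1 visited; the segment between the two visits is the pumpable y.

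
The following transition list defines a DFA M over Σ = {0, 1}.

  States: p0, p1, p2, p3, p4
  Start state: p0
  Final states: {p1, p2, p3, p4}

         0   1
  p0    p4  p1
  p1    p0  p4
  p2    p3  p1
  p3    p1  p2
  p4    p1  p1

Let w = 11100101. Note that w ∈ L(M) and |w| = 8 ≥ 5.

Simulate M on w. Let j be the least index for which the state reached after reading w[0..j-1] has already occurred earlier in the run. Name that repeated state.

State sequence: p0 -1-> p1 -1-> p4 -1-> p1 -0-> p0 -0-> p4 -1-> p1 -0-> p0 -1-> p1
First repeat at step 3: p1 was already visited.

The earliest repeat is at step j = 3: M is in p1, which it already visited at step i = 1.

p1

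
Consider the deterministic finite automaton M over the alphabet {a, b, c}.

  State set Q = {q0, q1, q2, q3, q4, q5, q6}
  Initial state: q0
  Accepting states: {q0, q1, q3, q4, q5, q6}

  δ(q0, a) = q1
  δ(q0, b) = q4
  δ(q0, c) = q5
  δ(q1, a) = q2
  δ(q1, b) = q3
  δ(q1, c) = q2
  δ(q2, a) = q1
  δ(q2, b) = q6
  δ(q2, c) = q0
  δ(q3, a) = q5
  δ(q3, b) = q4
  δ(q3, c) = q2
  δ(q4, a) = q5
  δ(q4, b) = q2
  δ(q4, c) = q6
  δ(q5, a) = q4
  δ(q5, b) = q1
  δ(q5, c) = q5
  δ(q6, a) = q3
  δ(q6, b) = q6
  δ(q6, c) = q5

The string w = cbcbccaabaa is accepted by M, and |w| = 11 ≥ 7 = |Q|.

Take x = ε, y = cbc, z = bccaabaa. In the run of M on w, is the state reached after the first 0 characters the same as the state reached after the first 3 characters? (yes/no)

Run of M on the first 3 characters of w = c b c:
  step 0: q0  (start)
  step 1: q5  (read c: q0→q5)
  step 2: q1  (read b: q5→q1)
  step 3: q2  (read c: q1→q2)

After x (step 0): q0. After xy (step 3): q2.
They differ (q0 ≠ q2), so y is not a cycle from the state after x; this split is not the one the pumping-lemma construction produces, and pumping y need not keep the string in L(M).

no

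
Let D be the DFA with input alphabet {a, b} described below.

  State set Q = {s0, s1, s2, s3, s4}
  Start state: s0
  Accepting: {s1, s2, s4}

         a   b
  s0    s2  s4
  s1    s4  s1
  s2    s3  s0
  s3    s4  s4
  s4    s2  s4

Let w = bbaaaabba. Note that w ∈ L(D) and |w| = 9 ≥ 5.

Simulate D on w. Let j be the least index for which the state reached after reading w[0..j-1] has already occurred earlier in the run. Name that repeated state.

State sequence: s0 -b-> s4 -b-> s4 -a-> s2 -a-> s3 -a-> s4 -a-> s2 -b-> s0 -b-> s4 -a-> s2
First repeat at step 2: s4 was already visited.

The earliest repeat is at step j = 2: D is in s4, which it already visited at step i = 1.
The DFA has 5 states, so the proof of the pumping lemma guarantees a repeated state among the first 5+1 visited; the segment between the two visits is the pumpable y.

s4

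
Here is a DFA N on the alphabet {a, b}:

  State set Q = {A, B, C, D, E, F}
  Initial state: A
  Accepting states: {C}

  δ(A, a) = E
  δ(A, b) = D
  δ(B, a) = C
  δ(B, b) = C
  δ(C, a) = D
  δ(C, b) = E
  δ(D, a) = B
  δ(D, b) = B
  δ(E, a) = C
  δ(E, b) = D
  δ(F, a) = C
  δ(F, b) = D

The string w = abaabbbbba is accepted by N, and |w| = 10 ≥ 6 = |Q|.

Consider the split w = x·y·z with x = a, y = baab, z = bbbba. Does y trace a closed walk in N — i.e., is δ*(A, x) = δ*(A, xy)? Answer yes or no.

yes

Run of N on the first 5 characters of w = a b a a b:
  step 0: A  (start)
  step 1: E  (read a: A→E)
  step 2: D  (read b: E→D)
  step 3: B  (read a: D→B)
  step 4: C  (read a: B→C)
  step 5: E  (read b: C→E)

After x (step 1): E. After xy (step 5): E.
They match, so y = baab drives N around a cycle from E back to itself; pumping y any number of times keeps N in E before reading z, and xyⁱz ∈ L(N) for every i ≥ 0.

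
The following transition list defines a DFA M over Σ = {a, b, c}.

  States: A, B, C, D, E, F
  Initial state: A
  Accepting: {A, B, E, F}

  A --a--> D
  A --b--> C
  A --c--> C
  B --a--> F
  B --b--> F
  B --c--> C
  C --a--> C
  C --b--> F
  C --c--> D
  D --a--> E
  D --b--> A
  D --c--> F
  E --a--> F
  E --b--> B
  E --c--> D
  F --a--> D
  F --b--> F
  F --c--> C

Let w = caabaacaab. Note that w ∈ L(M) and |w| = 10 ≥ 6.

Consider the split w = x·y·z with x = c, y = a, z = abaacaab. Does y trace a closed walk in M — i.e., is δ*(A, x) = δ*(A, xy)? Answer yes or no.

State sequence: A -c-> C -a-> C

After x (step 1): C. After xy (step 2): C.
They match, so y = a drives M around a cycle from C back to itself; pumping y any number of times keeps M in C before reading z, and xyⁱz ∈ L(M) for every i ≥ 0.

yes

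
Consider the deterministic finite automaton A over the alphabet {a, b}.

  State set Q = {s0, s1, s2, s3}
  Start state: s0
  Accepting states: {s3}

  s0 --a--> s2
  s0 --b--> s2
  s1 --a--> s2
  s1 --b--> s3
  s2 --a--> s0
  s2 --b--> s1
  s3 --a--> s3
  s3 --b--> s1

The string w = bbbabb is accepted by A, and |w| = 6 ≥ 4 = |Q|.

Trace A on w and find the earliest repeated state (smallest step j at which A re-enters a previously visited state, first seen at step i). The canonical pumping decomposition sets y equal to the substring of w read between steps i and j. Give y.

a

State sequence: s0 -b-> s2 -b-> s1 -b-> s3 -a-> s3 -b-> s1 -b-> s3
First repeat at step 4: s3 was already visited.

So i = 3, j = 4, giving x = w[0:3] = bbb, y = w[3:4] = a, z = w[4:6] = bb.
Check: |xy| = 4 ≤ 4 and |y| = 1 ≥ 1. Reading y takes A from s3 back to s3, so every xyⁱz is accepted.
Since A has 4 states, any run of length ≥ 4 visits 4+1 states, so by pigeonhole some state repeats within the first 4 steps — that repeat gives the pumpable loop.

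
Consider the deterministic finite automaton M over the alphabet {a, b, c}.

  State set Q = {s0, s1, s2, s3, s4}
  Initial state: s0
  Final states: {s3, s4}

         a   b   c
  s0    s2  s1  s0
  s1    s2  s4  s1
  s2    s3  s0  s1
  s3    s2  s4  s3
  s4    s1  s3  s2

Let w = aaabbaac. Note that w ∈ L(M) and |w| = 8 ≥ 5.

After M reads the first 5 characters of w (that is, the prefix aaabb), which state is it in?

State sequence: s0 -a-> s2 -a-> s3 -a-> s2 -b-> s0 -b-> s1

After reading 5 characters, M is in state s1.

s1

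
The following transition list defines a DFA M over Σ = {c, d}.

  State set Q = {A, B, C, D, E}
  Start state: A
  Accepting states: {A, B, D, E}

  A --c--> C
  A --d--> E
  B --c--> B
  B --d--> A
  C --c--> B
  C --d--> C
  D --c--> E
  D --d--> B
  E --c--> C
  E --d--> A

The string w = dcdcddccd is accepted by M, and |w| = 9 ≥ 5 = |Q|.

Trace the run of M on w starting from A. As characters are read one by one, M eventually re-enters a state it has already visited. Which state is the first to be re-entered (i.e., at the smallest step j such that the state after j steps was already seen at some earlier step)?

State sequence: A -d-> E -c-> C -d-> C -c-> B -d-> A -d-> E -c-> C -c-> B -d-> A
First repeat at step 3: C was already visited.

The earliest repeat is at step j = 3: M is in C, which it already visited at step i = 2.
The DFA has 5 states, so the proof of the pumping lemma guarantees a repeated state among the first 5+1 visited; the segment between the two visits is the pumpable y.

C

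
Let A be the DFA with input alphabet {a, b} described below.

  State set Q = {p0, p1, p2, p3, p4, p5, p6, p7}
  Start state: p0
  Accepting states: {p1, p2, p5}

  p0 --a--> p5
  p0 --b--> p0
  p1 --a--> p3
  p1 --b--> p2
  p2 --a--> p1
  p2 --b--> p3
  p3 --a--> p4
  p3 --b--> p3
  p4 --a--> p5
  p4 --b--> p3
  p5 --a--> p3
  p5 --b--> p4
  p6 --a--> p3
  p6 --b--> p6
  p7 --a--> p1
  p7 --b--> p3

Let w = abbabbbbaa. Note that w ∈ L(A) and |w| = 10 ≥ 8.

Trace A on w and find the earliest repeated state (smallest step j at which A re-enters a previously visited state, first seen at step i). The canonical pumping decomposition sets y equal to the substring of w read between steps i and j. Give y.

Run of A on w = a b b a b b b b a a:
  step 0: p0  (start)
  step 1: p5  (read a: p0→p5)
  step 2: p4  (read b: p5→p4)
  step 3: p3  (read b: p4→p3)
  step 4: p4  (read a: p3→p4)   ← first repeat (p4 seen earlier)
  step 5: p3  (read b: p4→p3)
  step 6: p3  (read b: p3→p3)
  step 7: p3  (read b: p3→p3)
  step 8: p3  (read b: p3→p3)
  step 9: p4  (read a: p3→p4)
  step 10: p5  (read a: p4→p5)

So i = 2, j = 4, giving x = w[0:2] = ab, y = w[2:4] = ba, z = w[4:10] = bbbbaa.
Check: |xy| = 4 ≤ 8 and |y| = 2 ≥ 1. Reading y takes A from p4 back to p4, so every xyⁱz is accepted.

ba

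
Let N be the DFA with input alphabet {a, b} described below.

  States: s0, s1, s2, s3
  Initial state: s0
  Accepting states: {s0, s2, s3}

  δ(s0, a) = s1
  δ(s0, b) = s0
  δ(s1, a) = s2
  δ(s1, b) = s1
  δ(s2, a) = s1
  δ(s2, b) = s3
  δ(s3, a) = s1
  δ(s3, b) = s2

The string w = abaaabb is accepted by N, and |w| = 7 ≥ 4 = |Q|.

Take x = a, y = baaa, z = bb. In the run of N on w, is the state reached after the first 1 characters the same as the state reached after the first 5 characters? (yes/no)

no

Run of N on the first 5 characters of w = a b a a a:
  step 0: s0  (start)
  step 1: s1  (read a: s0→s1)
  step 2: s1  (read b: s1→s1)
  step 3: s2  (read a: s1→s2)
  step 4: s1  (read a: s2→s1)
  step 5: s2  (read a: s1→s2)

After x (step 1): s1. After xy (step 5): s2.
They differ (s1 ≠ s2), so y is not a cycle from the state after x; this split is not the one the pumping-lemma construction produces, and pumping y need not keep the string in L(N).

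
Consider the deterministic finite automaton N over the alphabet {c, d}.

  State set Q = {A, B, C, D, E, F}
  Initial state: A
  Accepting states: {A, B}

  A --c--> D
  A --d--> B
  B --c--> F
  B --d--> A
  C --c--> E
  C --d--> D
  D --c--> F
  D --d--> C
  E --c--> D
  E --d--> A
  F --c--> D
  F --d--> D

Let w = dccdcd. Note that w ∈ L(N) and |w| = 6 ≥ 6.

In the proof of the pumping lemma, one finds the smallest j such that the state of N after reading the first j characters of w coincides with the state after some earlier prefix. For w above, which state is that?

Run of N on w = d c c d c d:
  step 0: A  (start)
  step 1: B  (read d: A→B)
  step 2: F  (read c: B→F)
  step 3: D  (read c: F→D)
  step 4: C  (read d: D→C)
  step 5: E  (read c: C→E)
  step 6: A  (read d: E→A)   ← first repeat (A seen earlier)

The earliest repeat is at step j = 6: N is in A, which it already visited at step i = 0.
Since N has 6 states, any run of length ≥ 6 visits 6+1 states, so by pigeonhole some state repeats within the first 6 steps — that repeat gives the pumpable loop.

A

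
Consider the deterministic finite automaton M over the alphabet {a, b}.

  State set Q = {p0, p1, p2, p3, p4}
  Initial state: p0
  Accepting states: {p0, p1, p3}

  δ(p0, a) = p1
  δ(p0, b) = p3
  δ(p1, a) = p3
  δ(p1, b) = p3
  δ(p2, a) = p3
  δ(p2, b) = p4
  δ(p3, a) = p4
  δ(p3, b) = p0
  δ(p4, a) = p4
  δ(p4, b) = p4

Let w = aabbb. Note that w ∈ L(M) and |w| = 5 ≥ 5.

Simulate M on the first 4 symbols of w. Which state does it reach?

Run of M on the first 4 characters of w = a a b b:
  step 0: p0  (start)
  step 1: p1  (read a: p0→p1)
  step 2: p3  (read a: p1→p3)
  step 3: p0  (read b: p3→p0)
  step 4: p3  (read b: p0→p3)

After reading 4 characters, M is in state p3.

p3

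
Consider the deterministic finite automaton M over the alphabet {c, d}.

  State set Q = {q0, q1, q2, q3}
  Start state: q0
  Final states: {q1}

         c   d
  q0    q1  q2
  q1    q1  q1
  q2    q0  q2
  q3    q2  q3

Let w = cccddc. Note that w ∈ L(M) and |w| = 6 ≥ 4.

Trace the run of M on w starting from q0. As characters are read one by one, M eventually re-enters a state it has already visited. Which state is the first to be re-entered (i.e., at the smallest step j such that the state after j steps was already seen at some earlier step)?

q1

Run of M on w = c c c d d c:
  step 0: q0  (start)
  step 1: q1  (read c: q0→q1)
  step 2: q1  (read c: q1→q1)   ← first repeat (q1 seen earlier)
  step 3: q1  (read c: q1→q1)
  step 4: q1  (read d: q1→q1)
  step 5: q1  (read d: q1→q1)
  step 6: q1  (read c: q1→q1)

The earliest repeat is at step j = 2: M is in q1, which it already visited at step i = 1.
With |Q| = 4, pigeonhole forces a state repeat no later than step 4; the substring read between the first and second visits to that state can be pumped.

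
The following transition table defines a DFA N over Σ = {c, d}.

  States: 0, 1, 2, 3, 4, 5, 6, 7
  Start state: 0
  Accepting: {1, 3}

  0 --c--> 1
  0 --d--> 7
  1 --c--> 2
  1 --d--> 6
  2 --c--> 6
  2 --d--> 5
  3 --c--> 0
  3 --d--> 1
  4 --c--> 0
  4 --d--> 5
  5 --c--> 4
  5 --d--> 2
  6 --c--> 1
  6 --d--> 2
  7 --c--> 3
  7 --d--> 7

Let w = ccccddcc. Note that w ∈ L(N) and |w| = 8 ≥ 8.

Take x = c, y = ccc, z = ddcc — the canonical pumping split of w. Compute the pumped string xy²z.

xy^2z = c·ccc·ccc·ddcc = cccccccddcc.
Reading y = ccc takes N from 1 back to 1, so after x·y·y the machine is still in 1, and z then leads to the accepting state 1. Hence cccccccddcc ∈ L(N).

cccccccddcc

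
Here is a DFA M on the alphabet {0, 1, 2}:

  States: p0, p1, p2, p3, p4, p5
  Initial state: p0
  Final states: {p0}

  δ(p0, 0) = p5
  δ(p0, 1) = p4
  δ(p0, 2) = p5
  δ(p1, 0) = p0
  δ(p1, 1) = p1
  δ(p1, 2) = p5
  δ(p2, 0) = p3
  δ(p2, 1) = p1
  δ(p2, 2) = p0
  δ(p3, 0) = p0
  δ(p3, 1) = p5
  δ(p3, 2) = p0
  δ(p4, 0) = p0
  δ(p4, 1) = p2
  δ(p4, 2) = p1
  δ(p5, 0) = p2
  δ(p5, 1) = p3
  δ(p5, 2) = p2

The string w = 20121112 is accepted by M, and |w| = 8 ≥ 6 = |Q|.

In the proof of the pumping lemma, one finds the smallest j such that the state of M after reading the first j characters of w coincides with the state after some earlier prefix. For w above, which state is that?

p5

State sequence: p0 -2-> p5 -0-> p2 -1-> p1 -2-> p5 -1-> p3 -1-> p5 -1-> p3 -2-> p0
First repeat at step 4: p5 was already visited.

The earliest repeat is at step j = 4: M is in p5, which it already visited at step i = 1.
The DFA has 6 states, so the proof of the pumping lemma guarantees a repeated state among the first 6+1 visited; the segment between the two visits is the pumpable y.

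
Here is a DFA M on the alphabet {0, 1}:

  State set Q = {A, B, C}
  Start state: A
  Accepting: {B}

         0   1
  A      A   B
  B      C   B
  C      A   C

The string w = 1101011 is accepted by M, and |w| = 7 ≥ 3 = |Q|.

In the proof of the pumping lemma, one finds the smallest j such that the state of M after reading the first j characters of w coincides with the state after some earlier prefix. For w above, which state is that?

State sequence: A -1-> B -1-> B -0-> C -1-> C -0-> A -1-> B -1-> B
First repeat at step 2: B was already visited.

The earliest repeat is at step j = 2: M is in B, which it already visited at step i = 1.
Pumping length from the standard proof: p = 3 (the number of states). The repeated state found above gives |xy| = j ≤ 3 and |y| = j − i ≥ 1.

B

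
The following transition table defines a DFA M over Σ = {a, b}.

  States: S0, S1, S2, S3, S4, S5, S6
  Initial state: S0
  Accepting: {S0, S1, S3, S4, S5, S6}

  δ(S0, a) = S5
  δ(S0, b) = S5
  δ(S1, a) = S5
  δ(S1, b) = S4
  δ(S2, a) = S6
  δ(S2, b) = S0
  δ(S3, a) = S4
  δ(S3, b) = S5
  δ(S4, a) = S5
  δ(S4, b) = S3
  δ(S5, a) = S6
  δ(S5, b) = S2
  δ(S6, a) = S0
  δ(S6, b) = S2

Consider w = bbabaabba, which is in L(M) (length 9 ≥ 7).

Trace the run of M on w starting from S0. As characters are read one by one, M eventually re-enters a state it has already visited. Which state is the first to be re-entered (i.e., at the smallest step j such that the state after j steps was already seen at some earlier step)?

State sequence: S0 -b-> S5 -b-> S2 -a-> S6 -b-> S2 -a-> S6 -a-> S0 -b-> S5 -b-> S2 -a-> S6
First repeat at step 4: S2 was already visited.

The earliest repeat is at step j = 4: M is in S2, which it already visited at step i = 2.
The DFA has 7 states, so the proof of the pumping lemma guarantees a repeated state among the first 7+1 visited; the segment between the two visits is the pumpable y.

S2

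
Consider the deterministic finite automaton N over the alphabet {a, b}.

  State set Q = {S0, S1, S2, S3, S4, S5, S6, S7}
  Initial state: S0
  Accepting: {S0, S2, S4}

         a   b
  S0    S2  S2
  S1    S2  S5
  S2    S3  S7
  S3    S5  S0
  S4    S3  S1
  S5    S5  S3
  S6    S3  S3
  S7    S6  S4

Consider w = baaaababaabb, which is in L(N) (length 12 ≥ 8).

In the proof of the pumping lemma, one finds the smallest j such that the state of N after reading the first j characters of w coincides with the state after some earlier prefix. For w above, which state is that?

Run of N on w = b a a a a b a b a a b b:
  step 0: S0  (start)
  step 1: S2  (read b: S0→S2)
  step 2: S3  (read a: S2→S3)
  step 3: S5  (read a: S3→S5)
  step 4: S5  (read a: S5→S5)   ← first repeat (S5 seen earlier)
  step 5: S5  (read a: S5→S5)
  step 6: S3  (read b: S5→S3)
  step 7: S5  (read a: S3→S5)
  step 8: S3  (read b: S5→S3)
  step 9: S5  (read a: S3→S5)
  step 10: S5  (read a: S5→S5)
  step 11: S3  (read b: S5→S3)
  step 12: S0  (read b: S3→S0)

The earliest repeat is at step j = 4: N is in S5, which it already visited at step i = 3.
With |Q| = 8, pigeonhole forces a state repeat no later than step 8; the substring read between the first and second visits to that state can be pumped.

S5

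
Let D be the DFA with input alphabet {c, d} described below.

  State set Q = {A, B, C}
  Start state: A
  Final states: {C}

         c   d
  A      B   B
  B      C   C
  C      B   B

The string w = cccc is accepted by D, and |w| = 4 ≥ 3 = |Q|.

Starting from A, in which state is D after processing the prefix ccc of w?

Run of D on the first 3 characters of w = c c c:
  step 0: A  (start)
  step 1: B  (read c: A→B)
  step 2: C  (read c: B→C)
  step 3: B  (read c: C→B)

After reading 3 characters, D is in state B.

B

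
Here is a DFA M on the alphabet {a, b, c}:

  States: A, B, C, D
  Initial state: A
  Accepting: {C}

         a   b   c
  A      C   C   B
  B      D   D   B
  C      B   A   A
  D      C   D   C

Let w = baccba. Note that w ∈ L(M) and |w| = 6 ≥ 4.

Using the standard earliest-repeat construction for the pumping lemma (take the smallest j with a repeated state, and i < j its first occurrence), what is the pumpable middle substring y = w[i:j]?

Run of M on w = b a c c b a:
  step 0: A  (start)
  step 1: C  (read b: A→C)
  step 2: B  (read a: C→B)
  step 3: B  (read c: B→B)   ← first repeat (B seen earlier)
  step 4: B  (read c: B→B)
  step 5: D  (read b: B→D)
  step 6: C  (read a: D→C)

So i = 2, j = 3, giving x = w[0:2] = ba, y = w[2:3] = c, z = w[3:6] = cba.
Check: |xy| = 3 ≤ 4 and |y| = 1 ≥ 1. Reading y takes M from B back to B, so every xyⁱz is accepted.

c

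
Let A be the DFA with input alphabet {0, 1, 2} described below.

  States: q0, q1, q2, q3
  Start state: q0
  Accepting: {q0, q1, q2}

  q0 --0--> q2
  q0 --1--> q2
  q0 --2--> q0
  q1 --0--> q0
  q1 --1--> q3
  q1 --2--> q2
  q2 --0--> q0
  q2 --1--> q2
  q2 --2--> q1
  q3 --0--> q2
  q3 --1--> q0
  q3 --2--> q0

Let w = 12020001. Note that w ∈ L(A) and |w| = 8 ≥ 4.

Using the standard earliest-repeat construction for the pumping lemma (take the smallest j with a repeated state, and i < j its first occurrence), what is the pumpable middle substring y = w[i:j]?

120

Run of A on w = 1 2 0 2 0 0 0 1:
  step 0: q0  (start)
  step 1: q2  (read 1: q0→q2)
  step 2: q1  (read 2: q2→q1)
  step 3: q0  (read 0: q1→q0)   ← first repeat (q0 seen earlier)
  step 4: q0  (read 2: q0→q0)
  step 5: q2  (read 0: q0→q2)
  step 6: q0  (read 0: q2→q0)
  step 7: q2  (read 0: q0→q2)
  step 8: q2  (read 1: q2→q2)

So i = 0, j = 3, giving x = w[0:0] = ε, y = w[0:3] = 120, z = w[3:8] = 20001.
Check: |xy| = 3 ≤ 4 and |y| = 3 ≥ 1. Reading y takes A from q0 back to q0, so every xyⁱz is accepted.
With |Q| = 4, pigeonhole forces a state repeat no later than step 4; the substring read between the first and second visits to that state can be pumped.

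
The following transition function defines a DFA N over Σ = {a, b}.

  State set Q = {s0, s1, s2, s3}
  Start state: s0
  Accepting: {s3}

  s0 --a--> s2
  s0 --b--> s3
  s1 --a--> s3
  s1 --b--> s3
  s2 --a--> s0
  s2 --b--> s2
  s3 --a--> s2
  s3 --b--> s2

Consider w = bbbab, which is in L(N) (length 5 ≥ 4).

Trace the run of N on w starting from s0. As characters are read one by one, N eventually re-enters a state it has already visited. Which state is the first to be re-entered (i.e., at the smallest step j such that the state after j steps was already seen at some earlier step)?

s2

State sequence: s0 -b-> s3 -b-> s2 -b-> s2 -a-> s0 -b-> s3
First repeat at step 3: s2 was already visited.

The earliest repeat is at step j = 3: N is in s2, which it already visited at step i = 2.
The DFA has 4 states, so the proof of the pumping lemma guarantees a repeated state among the first 4+1 visited; the segment between the two visits is the pumpable y.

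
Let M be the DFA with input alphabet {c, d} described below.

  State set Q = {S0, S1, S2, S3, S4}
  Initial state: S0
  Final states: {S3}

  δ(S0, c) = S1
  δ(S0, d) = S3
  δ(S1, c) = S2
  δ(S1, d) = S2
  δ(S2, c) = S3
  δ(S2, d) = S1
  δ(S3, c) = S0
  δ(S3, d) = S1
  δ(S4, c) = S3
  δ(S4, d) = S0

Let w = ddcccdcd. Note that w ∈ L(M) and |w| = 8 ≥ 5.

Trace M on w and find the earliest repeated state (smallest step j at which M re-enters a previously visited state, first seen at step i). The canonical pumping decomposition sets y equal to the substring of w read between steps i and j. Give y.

Run of M on w = d d c c c d c d:
  step 0: S0  (start)
  step 1: S3  (read d: S0→S3)
  step 2: S1  (read d: S3→S1)
  step 3: S2  (read c: S1→S2)
  step 4: S3  (read c: S2→S3)   ← first repeat (S3 seen earlier)
  step 5: S0  (read c: S3→S0)
  step 6: S3  (read d: S0→S3)
  step 7: S0  (read c: S3→S0)
  step 8: S3  (read d: S0→S3)

So i = 1, j = 4, giving x = w[0:1] = d, y = w[1:4] = dcc, z = w[4:8] = cdcd.
Check: |xy| = 4 ≤ 5 and |y| = 3 ≥ 1. Reading y takes M from S3 back to S3, so every xyⁱz is accepted.

dcc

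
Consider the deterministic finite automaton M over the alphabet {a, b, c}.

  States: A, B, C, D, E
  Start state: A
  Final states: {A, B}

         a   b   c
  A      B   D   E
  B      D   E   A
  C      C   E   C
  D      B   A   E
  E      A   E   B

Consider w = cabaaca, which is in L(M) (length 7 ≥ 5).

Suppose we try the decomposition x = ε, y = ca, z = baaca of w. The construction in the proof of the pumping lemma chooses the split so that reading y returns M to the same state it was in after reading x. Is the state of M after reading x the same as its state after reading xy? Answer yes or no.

State sequence: A -c-> E -a-> A

After x (step 0): A. After xy (step 2): A.
They match, so y = ca drives M around a cycle from A back to itself; pumping y any number of times keeps M in A before reading z, and xyⁱz ∈ L(M) for every i ≥ 0.

yes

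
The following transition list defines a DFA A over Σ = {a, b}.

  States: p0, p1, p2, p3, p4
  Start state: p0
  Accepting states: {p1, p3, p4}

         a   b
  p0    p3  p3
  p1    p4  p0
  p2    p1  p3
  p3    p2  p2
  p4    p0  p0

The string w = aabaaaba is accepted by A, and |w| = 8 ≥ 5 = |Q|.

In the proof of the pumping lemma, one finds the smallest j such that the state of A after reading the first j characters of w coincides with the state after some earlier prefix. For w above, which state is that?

p3

Run of A on w = a a b a a a b a:
  step 0: p0  (start)
  step 1: p3  (read a: p0→p3)
  step 2: p2  (read a: p3→p2)
  step 3: p3  (read b: p2→p3)   ← first repeat (p3 seen earlier)
  step 4: p2  (read a: p3→p2)
  step 5: p1  (read a: p2→p1)
  step 6: p4  (read a: p1→p4)
  step 7: p0  (read b: p4→p0)
  step 8: p3  (read a: p0→p3)

The earliest repeat is at step j = 3: A is in p3, which it already visited at step i = 1.
The DFA has 5 states, so the proof of the pumping lemma guarantees a repeated state among the first 5+1 visited; the segment between the two visits is the pumpable y.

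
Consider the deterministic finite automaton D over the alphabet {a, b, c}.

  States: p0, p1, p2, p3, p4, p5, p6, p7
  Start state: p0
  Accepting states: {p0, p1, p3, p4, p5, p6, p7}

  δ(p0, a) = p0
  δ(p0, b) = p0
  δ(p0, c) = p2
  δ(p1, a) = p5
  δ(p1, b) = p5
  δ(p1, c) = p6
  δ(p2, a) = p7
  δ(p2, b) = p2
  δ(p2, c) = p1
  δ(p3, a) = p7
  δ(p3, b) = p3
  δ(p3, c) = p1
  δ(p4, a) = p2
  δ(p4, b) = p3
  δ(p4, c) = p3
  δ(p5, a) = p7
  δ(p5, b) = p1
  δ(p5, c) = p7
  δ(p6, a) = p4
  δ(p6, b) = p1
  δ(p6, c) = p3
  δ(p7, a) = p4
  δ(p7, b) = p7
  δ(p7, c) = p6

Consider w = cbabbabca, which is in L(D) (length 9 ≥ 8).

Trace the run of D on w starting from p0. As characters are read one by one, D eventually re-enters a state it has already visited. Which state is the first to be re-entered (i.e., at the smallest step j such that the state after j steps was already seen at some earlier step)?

p2

Run of D on w = c b a b b a b c a:
  step 0: p0  (start)
  step 1: p2  (read c: p0→p2)
  step 2: p2  (read b: p2→p2)   ← first repeat (p2 seen earlier)
  step 3: p7  (read a: p2→p7)
  step 4: p7  (read b: p7→p7)
  step 5: p7  (read b: p7→p7)
  step 6: p4  (read a: p7→p4)
  step 7: p3  (read b: p4→p3)
  step 8: p1  (read c: p3→p1)
  step 9: p5  (read a: p1→p5)

The earliest repeat is at step j = 2: D is in p2, which it already visited at step i = 1.
The DFA has 8 states, so the proof of the pumping lemma guarantees a repeated state among the first 8+1 visited; the segment between the two visits is the pumpable y.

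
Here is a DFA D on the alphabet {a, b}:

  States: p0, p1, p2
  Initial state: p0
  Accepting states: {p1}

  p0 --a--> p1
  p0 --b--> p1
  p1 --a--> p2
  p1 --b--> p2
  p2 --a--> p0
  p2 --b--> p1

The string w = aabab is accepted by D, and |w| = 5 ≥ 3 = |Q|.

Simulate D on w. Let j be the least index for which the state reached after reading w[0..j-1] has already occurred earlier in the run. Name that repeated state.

p1

Run of D on w = a a b a b:
  step 0: p0  (start)
  step 1: p1  (read a: p0→p1)
  step 2: p2  (read a: p1→p2)
  step 3: p1  (read b: p2→p1)   ← first repeat (p1 seen earlier)
  step 4: p2  (read a: p1→p2)
  step 5: p1  (read b: p2→p1)

The earliest repeat is at step j = 3: D is in p1, which it already visited at step i = 1.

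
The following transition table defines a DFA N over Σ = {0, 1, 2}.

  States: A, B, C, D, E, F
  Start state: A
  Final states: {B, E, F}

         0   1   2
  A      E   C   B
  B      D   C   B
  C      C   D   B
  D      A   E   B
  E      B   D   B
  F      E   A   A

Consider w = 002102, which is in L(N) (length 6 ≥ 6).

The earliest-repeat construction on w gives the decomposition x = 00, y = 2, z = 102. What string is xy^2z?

0022102

xy^2z = 00·2·2·102 = 0022102.
Reading y = 2 takes N from B back to B, so after x·y·y the machine is still in B, and z then leads to the accepting state B. Hence 0022102 ∈ L(N).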